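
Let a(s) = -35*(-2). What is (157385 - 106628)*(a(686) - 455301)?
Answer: -23106159867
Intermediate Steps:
a(s) = 70
(157385 - 106628)*(a(686) - 455301) = (157385 - 106628)*(70 - 455301) = 50757*(-455231) = -23106159867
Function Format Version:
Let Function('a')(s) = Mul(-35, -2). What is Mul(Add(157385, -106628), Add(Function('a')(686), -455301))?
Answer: -23106159867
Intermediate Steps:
Function('a')(s) = 70
Mul(Add(157385, -106628), Add(Function('a')(686), -455301)) = Mul(Add(157385, -106628), Add(70, -455301)) = Mul(50757, -455231) = -23106159867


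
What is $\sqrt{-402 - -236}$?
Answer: $i \sqrt{166} \approx 12.884 i$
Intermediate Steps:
$\sqrt{-402 - -236} = \sqrt{-402 + 236} = \sqrt{-166} = i \sqrt{166}$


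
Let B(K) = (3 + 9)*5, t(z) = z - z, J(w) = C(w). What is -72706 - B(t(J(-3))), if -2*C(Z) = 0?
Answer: -72766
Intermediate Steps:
C(Z) = 0 (C(Z) = -1/2*0 = 0)
J(w) = 0
t(z) = 0
B(K) = 60 (B(K) = 12*5 = 60)
-72706 - B(t(J(-3))) = -72706 - 1*60 = -72706 - 60 = -72766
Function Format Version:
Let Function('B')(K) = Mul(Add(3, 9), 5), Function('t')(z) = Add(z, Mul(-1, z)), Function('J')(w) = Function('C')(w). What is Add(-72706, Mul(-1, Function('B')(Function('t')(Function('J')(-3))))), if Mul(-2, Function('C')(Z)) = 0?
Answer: -72766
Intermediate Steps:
Function('C')(Z) = 0 (Function('C')(Z) = Mul(Rational(-1, 2), 0) = 0)
Function('J')(w) = 0
Function('t')(z) = 0
Function('B')(K) = 60 (Function('B')(K) = Mul(12, 5) = 60)
Add(-72706, Mul(-1, Function('B')(Function('t')(Function('J')(-3))))) = Add(-72706, Mul(-1, 60)) = Add(-72706, -60) = -72766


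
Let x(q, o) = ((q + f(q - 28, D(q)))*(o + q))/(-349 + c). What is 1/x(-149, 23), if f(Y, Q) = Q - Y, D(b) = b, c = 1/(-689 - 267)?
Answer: -111215/4858392 ≈ -0.022891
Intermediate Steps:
c = -1/956 (c = 1/(-956) = -1/956 ≈ -0.0010460)
x(q, o) = -956*(28 + q)*(o + q)/333645 (x(q, o) = ((q + (q - (q - 28)))*(o + q))/(-349 - 1/956) = ((q + (q - (-28 + q)))*(o + q))/(-333645/956) = ((q + (q + (28 - q)))*(o + q))*(-956/333645) = ((q + 28)*(o + q))*(-956/333645) = ((28 + q)*(o + q))*(-956/333645) = -956*(28 + q)*(o + q)/333645)
1/x(-149, 23) = 1/(-26768/333645*23 - 26768/333645*(-149) - 956/333645*(-149)² - 956/333645*23*(-149)) = 1/(-615664/333645 + 3988432/333645 - 956/333645*22201 + 3276212/333645) = 1/(-615664/333645 + 3988432/333645 - 21224156/333645 + 3276212/333645) = 1/(-4858392/111215) = -111215/4858392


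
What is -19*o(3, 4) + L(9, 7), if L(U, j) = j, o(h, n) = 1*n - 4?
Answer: 7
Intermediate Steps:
o(h, n) = -4 + n (o(h, n) = n - 4 = -4 + n)
-19*o(3, 4) + L(9, 7) = -19*(-4 + 4) + 7 = -19*0 + 7 = 0 + 7 = 7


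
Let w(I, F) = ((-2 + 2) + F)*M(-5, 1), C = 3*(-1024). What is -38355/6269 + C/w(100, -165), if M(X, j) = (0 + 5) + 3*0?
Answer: -4128169/1723975 ≈ -2.3946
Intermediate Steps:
M(X, j) = 5 (M(X, j) = 5 + 0 = 5)
C = -3072
w(I, F) = 5*F (w(I, F) = ((-2 + 2) + F)*5 = (0 + F)*5 = F*5 = 5*F)
-38355/6269 + C/w(100, -165) = -38355/6269 - 3072/(5*(-165)) = -38355*1/6269 - 3072/(-825) = -38355/6269 - 3072*(-1/825) = -38355/6269 + 1024/275 = -4128169/1723975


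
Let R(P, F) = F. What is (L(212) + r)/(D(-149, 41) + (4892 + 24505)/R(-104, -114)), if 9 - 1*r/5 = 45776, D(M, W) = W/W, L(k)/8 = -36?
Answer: 8706674/9761 ≈ 891.99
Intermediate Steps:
L(k) = -288 (L(k) = 8*(-36) = -288)
D(M, W) = 1
r = -228835 (r = 45 - 5*45776 = 45 - 228880 = -228835)
(L(212) + r)/(D(-149, 41) + (4892 + 24505)/R(-104, -114)) = (-288 - 228835)/(1 + (4892 + 24505)/(-114)) = -229123/(1 + 29397*(-1/114)) = -229123/(1 - 9799/38) = -229123/(-9761/38) = -229123*(-38/9761) = 8706674/9761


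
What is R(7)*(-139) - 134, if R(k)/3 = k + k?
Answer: -5972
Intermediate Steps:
R(k) = 6*k (R(k) = 3*(k + k) = 3*(2*k) = 6*k)
R(7)*(-139) - 134 = (6*7)*(-139) - 134 = 42*(-139) - 134 = -5838 - 134 = -5972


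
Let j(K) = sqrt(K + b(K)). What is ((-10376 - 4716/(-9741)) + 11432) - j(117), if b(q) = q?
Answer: 3430404/3247 - 3*sqrt(26) ≈ 1041.2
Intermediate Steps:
j(K) = sqrt(2)*sqrt(K) (j(K) = sqrt(K + K) = sqrt(2*K) = sqrt(2)*sqrt(K))
((-10376 - 4716/(-9741)) + 11432) - j(117) = ((-10376 - 4716/(-9741)) + 11432) - sqrt(2)*sqrt(117) = ((-10376 - 4716*(-1/9741)) + 11432) - sqrt(2)*3*sqrt(13) = ((-10376 + 1572/3247) + 11432) - 3*sqrt(26) = (-33689300/3247 + 11432) - 3*sqrt(26) = 3430404/3247 - 3*sqrt(26)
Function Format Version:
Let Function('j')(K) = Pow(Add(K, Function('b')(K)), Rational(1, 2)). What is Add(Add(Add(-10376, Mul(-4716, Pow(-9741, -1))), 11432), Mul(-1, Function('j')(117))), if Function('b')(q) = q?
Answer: Add(Rational(3430404, 3247), Mul(-3, Pow(26, Rational(1, 2)))) ≈ 1041.2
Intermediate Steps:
Function('j')(K) = Mul(Pow(2, Rational(1, 2)), Pow(K, Rational(1, 2))) (Function('j')(K) = Pow(Add(K, K), Rational(1, 2)) = Pow(Mul(2, K), Rational(1, 2)) = Mul(Pow(2, Rational(1, 2)), Pow(K, Rational(1, 2))))
Add(Add(Add(-10376, Mul(-4716, Pow(-9741, -1))), 11432), Mul(-1, Function('j')(117))) = Add(Add(Add(-10376, Mul(-4716, Pow(-9741, -1))), 11432), Mul(-1, Mul(Pow(2, Rational(1, 2)), Pow(117, Rational(1, 2))))) = Add(Add(Add(-10376, Mul(-4716, Rational(-1, 9741))), 11432), Mul(-1, Mul(Pow(2, Rational(1, 2)), Mul(3, Pow(13, Rational(1, 2)))))) = Add(Add(Add(-10376, Rational(1572, 3247)), 11432), Mul(-1, Mul(3, Pow(26, Rational(1, 2))))) = Add(Add(Rational(-33689300, 3247), 11432), Mul(-3, Pow(26, Rational(1, 2)))) = Add(Rational(3430404, 3247), Mul(-3, Pow(26, Rational(1, 2))))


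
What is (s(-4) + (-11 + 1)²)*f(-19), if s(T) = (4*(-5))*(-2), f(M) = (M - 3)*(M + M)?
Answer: 117040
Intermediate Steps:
f(M) = 2*M*(-3 + M) (f(M) = (-3 + M)*(2*M) = 2*M*(-3 + M))
s(T) = 40 (s(T) = -20*(-2) = 40)
(s(-4) + (-11 + 1)²)*f(-19) = (40 + (-11 + 1)²)*(2*(-19)*(-3 - 19)) = (40 + (-10)²)*(2*(-19)*(-22)) = (40 + 100)*836 = 140*836 = 117040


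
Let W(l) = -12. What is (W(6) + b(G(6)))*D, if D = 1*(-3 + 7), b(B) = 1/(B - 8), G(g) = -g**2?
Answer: -529/11 ≈ -48.091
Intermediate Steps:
b(B) = 1/(-8 + B)
D = 4 (D = 1*4 = 4)
(W(6) + b(G(6)))*D = (-12 + 1/(-8 - 1*6**2))*4 = (-12 + 1/(-8 - 1*36))*4 = (-12 + 1/(-8 - 36))*4 = (-12 + 1/(-44))*4 = (-12 - 1/44)*4 = -529/44*4 = -529/11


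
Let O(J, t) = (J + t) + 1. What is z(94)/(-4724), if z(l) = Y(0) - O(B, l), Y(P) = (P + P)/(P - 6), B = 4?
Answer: 99/4724 ≈ 0.020957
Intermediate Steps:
O(J, t) = 1 + J + t
Y(P) = 2*P/(-6 + P) (Y(P) = (2*P)/(-6 + P) = 2*P/(-6 + P))
z(l) = -5 - l (z(l) = 2*0/(-6 + 0) - (1 + 4 + l) = 2*0/(-6) - (5 + l) = 2*0*(-⅙) + (-5 - l) = 0 + (-5 - l) = -5 - l)
z(94)/(-4724) = (-5 - 1*94)/(-4724) = (-5 - 94)*(-1/4724) = -99*(-1/4724) = 99/4724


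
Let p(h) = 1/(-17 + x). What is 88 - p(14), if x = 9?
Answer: 705/8 ≈ 88.125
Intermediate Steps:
p(h) = -⅛ (p(h) = 1/(-17 + 9) = 1/(-8) = -⅛)
88 - p(14) = 88 - 1*(-⅛) = 88 + ⅛ = 705/8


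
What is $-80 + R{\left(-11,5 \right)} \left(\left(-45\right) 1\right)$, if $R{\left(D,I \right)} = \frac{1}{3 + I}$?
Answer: $- \frac{685}{8} \approx -85.625$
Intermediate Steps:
$-80 + R{\left(-11,5 \right)} \left(\left(-45\right) 1\right) = -80 + \frac{\left(-45\right) 1}{3 + 5} = -80 + \frac{1}{8} \left(-45\right) = -80 - \frac{45}{8} = - \frac{685}{8}$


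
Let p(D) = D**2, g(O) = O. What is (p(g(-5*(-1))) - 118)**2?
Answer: 8649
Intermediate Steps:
(p(g(-5*(-1))) - 118)**2 = ((-5*(-1))**2 - 118)**2 = (5**2 - 118)**2 = (25 - 118)**2 = (-93)**2 = 8649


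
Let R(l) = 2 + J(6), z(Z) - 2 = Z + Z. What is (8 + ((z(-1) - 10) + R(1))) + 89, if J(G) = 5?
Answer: 94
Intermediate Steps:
z(Z) = 2 + 2*Z (z(Z) = 2 + (Z + Z) = 2 + 2*Z)
R(l) = 7 (R(l) = 2 + 5 = 7)
(8 + ((z(-1) - 10) + R(1))) + 89 = (8 + (((2 + 2*(-1)) - 10) + 7)) + 89 = (8 + (((2 - 2) - 10) + 7)) + 89 = (8 + ((0 - 10) + 7)) + 89 = (8 + (-10 + 7)) + 89 = (8 - 3) + 89 = 5 + 89 = 94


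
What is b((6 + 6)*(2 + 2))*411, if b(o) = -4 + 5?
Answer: 411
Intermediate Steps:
b(o) = 1
b((6 + 6)*(2 + 2))*411 = 1*411 = 411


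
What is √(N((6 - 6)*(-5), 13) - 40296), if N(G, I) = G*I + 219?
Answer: 3*I*√4453 ≈ 200.19*I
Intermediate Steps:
N(G, I) = 219 + G*I
√(N((6 - 6)*(-5), 13) - 40296) = √((219 + ((6 - 6)*(-5))*13) - 40296) = √((219 + (0*(-5))*13) - 40296) = √((219 + 0*13) - 40296) = √((219 + 0) - 40296) = √(219 - 40296) = √(-40077) = 3*I*√4453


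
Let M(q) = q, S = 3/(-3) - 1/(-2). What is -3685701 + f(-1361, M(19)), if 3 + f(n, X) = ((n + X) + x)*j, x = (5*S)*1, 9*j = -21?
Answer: -22095401/6 ≈ -3.6826e+6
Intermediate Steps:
S = -½ (S = 3*(-⅓) - 1*(-½) = -1 + ½ = -½ ≈ -0.50000)
j = -7/3 (j = (⅑)*(-21) = -7/3 ≈ -2.3333)
x = -5/2 (x = (5*(-½))*1 = -5/2*1 = -5/2 ≈ -2.5000)
f(n, X) = 17/6 - 7*X/3 - 7*n/3 (f(n, X) = -3 + ((n + X) - 5/2)*(-7/3) = -3 + ((X + n) - 5/2)*(-7/3) = -3 + (-5/2 + X + n)*(-7/3) = -3 + (35/6 - 7*X/3 - 7*n/3) = 17/6 - 7*X/3 - 7*n/3)
-3685701 + f(-1361, M(19)) = -3685701 + (17/6 - 7/3*19 - 7/3*(-1361)) = -3685701 + (17/6 - 133/3 + 9527/3) = -3685701 + 18805/6 = -22095401/6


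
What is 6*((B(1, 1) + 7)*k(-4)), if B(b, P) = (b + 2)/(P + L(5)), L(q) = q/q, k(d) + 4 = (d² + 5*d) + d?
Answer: -612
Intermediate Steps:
k(d) = -4 + d² + 6*d (k(d) = -4 + ((d² + 5*d) + d) = -4 + (d² + 6*d) = -4 + d² + 6*d)
L(q) = 1
B(b, P) = (2 + b)/(1 + P) (B(b, P) = (b + 2)/(P + 1) = (2 + b)/(1 + P))
6*((B(1, 1) + 7)*k(-4)) = 6*(((2 + 1)/(1 + 1) + 7)*(-4 + (-4)² + 6*(-4))) = 6*((3/2 + 7)*(-4 + 16 - 24)) = 6*(((½)*3 + 7)*(-12)) = 6*((3/2 + 7)*(-12)) = 6*((17/2)*(-12)) = 6*(-102) = -612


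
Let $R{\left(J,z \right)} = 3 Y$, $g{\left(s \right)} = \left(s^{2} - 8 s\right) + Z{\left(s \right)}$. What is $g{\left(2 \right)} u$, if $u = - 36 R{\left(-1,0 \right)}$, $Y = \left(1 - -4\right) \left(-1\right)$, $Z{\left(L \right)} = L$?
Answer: $-5400$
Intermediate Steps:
$g{\left(s \right)} = s^{2} - 7 s$ ($g{\left(s \right)} = \left(s^{2} - 8 s\right) + s = s^{2} - 7 s$)
$Y = -5$ ($Y = \left(1 + 4\right) \left(-1\right) = 5 \left(-1\right) = -5$)
$R{\left(J,z \right)} = -15$ ($R{\left(J,z \right)} = 3 \left(-5\right) = -15$)
$u = 540$ ($u = \left(-36\right) \left(-15\right) = 540$)
$g{\left(2 \right)} u = 2 \left(-7 + 2\right) 540 = 2 \left(-5\right) 540 = \left(-10\right) 540 = -5400$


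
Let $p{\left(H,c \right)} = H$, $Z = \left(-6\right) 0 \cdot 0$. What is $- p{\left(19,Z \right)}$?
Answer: $-19$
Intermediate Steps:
$Z = 0$ ($Z = 0 \cdot 0 = 0$)
$- p{\left(19,Z \right)} = \left(-1\right) 19 = -19$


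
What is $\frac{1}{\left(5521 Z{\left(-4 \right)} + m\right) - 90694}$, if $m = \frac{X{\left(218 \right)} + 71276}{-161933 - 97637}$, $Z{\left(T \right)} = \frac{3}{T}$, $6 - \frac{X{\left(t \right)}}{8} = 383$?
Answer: $- \frac{103828}{9846529727} \approx -1.0545 \cdot 10^{-5}$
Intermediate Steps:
$X{\left(t \right)} = -3016$ ($X{\left(t \right)} = 48 - 3064 = -3016$)
$m = - \frac{6826}{25957}$ ($m = \frac{-3016 + 71276}{-161933 - 97637} = \frac{68260}{-259570} = 68260 \left(- \frac{1}{259570}\right) = - \frac{6826}{25957} \approx -0.26297$)
$\frac{1}{\left(5521 Z{\left(-4 \right)} + m\right) - 90694} = \frac{1}{\left(5521 \frac{3}{-4} - \frac{6826}{25957}\right) - 90694} = \frac{1}{\left(5521 \cdot 3 \left(- \frac{1}{4}\right) - \frac{6826}{25957}\right) - 90694} = \frac{1}{\left(5521 \left(- \frac{3}{4}\right) - \frac{6826}{25957}\right) - 90694} = \frac{1}{\left(- \frac{16563}{4} - \frac{6826}{25957}\right) - 90694} = \frac{1}{- \frac{429953095}{103828} - 90694} = \frac{1}{- \frac{9846529727}{103828}} = - \frac{103828}{9846529727}$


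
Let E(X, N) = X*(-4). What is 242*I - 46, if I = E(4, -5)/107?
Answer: -8794/107 ≈ -82.187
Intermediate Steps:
E(X, N) = -4*X
I = -16/107 (I = -4*4/107 = -16*1/107 = -16/107 ≈ -0.14953)
242*I - 46 = 242*(-16/107) - 46 = -3872/107 - 46 = -8794/107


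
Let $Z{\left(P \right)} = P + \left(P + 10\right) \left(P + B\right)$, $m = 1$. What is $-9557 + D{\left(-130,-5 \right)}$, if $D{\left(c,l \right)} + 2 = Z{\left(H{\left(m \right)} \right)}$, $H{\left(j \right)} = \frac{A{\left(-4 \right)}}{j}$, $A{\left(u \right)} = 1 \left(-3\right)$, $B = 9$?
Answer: $-9520$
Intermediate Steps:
$A{\left(u \right)} = -3$
$H{\left(j \right)} = - \frac{3}{j}$
$Z{\left(P \right)} = P + \left(9 + P\right) \left(10 + P\right)$ ($Z{\left(P \right)} = P + \left(P + 10\right) \left(P + 9\right) = P + \left(10 + P\right) \left(9 + P\right) = P + \left(9 + P\right) \left(10 + P\right)$)
$D{\left(c,l \right)} = 37$ ($D{\left(c,l \right)} = -2 + \left(90 + \left(- \frac{3}{1}\right)^{2} + 20 \left(- \frac{3}{1}\right)\right) = -2 + \left(90 + \left(\left(-3\right) 1\right)^{2} + 20 \left(\left(-3\right) 1\right)\right) = -2 + \left(90 + \left(-3\right)^{2} + 20 \left(-3\right)\right) = -2 + \left(90 + 9 - 60\right) = -2 + 39 = 37$)
$-9557 + D{\left(-130,-5 \right)} = -9557 + 37 = -9520$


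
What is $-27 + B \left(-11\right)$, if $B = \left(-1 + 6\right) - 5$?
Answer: $-27$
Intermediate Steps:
$B = 0$ ($B = 5 - 5 = 0$)
$-27 + B \left(-11\right) = -27 + 0 \left(-11\right) = -27 + 0 = -27$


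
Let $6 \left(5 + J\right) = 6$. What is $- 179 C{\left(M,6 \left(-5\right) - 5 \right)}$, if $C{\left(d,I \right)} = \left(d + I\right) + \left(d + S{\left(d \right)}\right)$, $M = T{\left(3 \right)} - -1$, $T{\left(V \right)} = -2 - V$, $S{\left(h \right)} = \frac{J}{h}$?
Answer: $7518$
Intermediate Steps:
$J = -4$ ($J = -5 + \frac{1}{6} \cdot 6 = -5 + 1 = -4$)
$S{\left(h \right)} = - \frac{4}{h}$
$M = -4$ ($M = \left(-2 - 3\right) - -1 = \left(-2 - 3\right) + 1 = -5 + 1 = -4$)
$C{\left(d,I \right)} = I - \frac{4}{d} + 2 d$ ($C{\left(d,I \right)} = \left(d + I\right) + \left(d - \frac{4}{d}\right) = \left(I + d\right) + \left(d - \frac{4}{d}\right) = I - \frac{4}{d} + 2 d$)
$- 179 C{\left(M,6 \left(-5\right) - 5 \right)} = - 179 \left(\left(6 \left(-5\right) - 5\right) - \frac{4}{-4} + 2 \left(-4\right)\right) = - 179 \left(\left(-30 - 5\right) - -1 - 8\right) = - 179 \left(-35 + 1 - 8\right) = \left(-179\right) \left(-42\right) = 7518$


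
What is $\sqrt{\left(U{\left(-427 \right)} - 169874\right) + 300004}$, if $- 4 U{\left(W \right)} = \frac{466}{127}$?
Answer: $\frac{\sqrt{8395407898}}{254} \approx 360.73$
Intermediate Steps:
$U{\left(W \right)} = - \frac{233}{254}$ ($U{\left(W \right)} = - \frac{466 \cdot \frac{1}{127}}{4} = \left(- \frac{1}{4}\right) \frac{466}{127} = - \frac{233}{254}$)
$\sqrt{\left(U{\left(-427 \right)} - 169874\right) + 300004} = \sqrt{\left(- \frac{233}{254} - 169874\right) + 300004} = \sqrt{- \frac{43148229}{254} + 300004} = \sqrt{\frac{33052787}{254}} = \frac{\sqrt{8395407898}}{254}$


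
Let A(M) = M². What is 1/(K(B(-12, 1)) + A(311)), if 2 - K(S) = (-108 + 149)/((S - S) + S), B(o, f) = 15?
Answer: 15/1450804 ≈ 1.0339e-5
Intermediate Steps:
K(S) = 2 - 41/S (K(S) = 2 - (-108 + 149)/((S - S) + S) = 2 - 41/(0 + S) = 2 - 41/S)
1/(K(B(-12, 1)) + A(311)) = 1/((2 - 41/15) + 311²) = 1/((2 - 41*1/15) + 96721) = 1/((2 - 41/15) + 96721) = 1/(-11/15 + 96721) = 1/(1450804/15) = 15/1450804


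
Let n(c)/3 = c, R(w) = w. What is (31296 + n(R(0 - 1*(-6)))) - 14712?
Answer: 16602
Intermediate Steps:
n(c) = 3*c
(31296 + n(R(0 - 1*(-6)))) - 14712 = (31296 + 3*(0 - 1*(-6))) - 14712 = (31296 + 3*(0 + 6)) - 14712 = (31296 + 3*6) - 14712 = (31296 + 18) - 14712 = 31314 - 14712 = 16602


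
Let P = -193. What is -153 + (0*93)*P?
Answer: -153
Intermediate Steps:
-153 + (0*93)*P = -153 + (0*93)*(-193) = -153 + 0*(-193) = -153 + 0 = -153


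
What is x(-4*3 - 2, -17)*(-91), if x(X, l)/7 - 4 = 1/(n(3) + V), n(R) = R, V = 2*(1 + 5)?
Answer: -38857/15 ≈ -2590.5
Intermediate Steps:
V = 12 (V = 2*6 = 12)
x(X, l) = 427/15 (x(X, l) = 28 + 7/(3 + 12) = 28 + 7/15 = 427/15)
x(-4*3 - 2, -17)*(-91) = (427/15)*(-91) = -38857/15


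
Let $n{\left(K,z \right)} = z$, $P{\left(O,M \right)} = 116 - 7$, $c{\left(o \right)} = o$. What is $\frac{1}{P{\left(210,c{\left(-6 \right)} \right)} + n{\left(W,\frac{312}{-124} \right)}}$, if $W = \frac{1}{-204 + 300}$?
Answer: $\frac{31}{3301} \approx 0.0093911$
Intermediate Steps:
$P{\left(O,M \right)} = 109$
$W = \frac{1}{96} \approx 0.010417$
$\frac{1}{P{\left(210,c{\left(-6 \right)} \right)} + n{\left(W,\frac{312}{-124} \right)}} = \frac{1}{109 + \frac{312}{-124}} = \frac{1}{109 + 312 \left(- \frac{1}{124}\right)} = \frac{1}{109 - \frac{78}{31}} = \frac{1}{\frac{3301}{31}} = \frac{31}{3301}$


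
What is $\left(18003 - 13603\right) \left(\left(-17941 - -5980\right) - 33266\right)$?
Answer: $-198998800$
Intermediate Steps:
$\left(18003 - 13603\right) \left(\left(-17941 - -5980\right) - 33266\right) = 4400 \left(\left(-17941 + 5980\right) - 33266\right) = 4400 \left(-11961 - 33266\right) = 4400 \left(-45227\right) = -198998800$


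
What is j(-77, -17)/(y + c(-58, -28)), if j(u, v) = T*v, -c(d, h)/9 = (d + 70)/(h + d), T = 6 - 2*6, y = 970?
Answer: 2193/20882 ≈ 0.10502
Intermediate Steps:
T = -6 (T = 6 - 12 = -6)
c(d, h) = -9*(70 + d)/(d + h) (c(d, h) = -9*(d + 70)/(h + d) = -9*(70 + d)/(d + h))
j(u, v) = -6*v
j(-77, -17)/(y + c(-58, -28)) = (-6*(-17))/(970 + 9*(-70 - 1*(-58))/(-58 - 28)) = 102/(970 + 9*(-70 + 58)/(-86)) = 102/(970 + 9*(-1/86)*(-12)) = 102/(970 + 54/43) = 102/(41764/43) = 102*(43/41764) = 2193/20882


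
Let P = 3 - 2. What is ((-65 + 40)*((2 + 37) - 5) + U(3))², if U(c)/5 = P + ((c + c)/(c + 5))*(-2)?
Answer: 2907025/4 ≈ 7.2676e+5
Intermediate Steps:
P = 1
U(c) = 5 - 20*c/(5 + c) (U(c) = 5*(1 + ((c + c)/(c + 5))*(-2)) = 5*(1 + ((2*c)/(5 + c))*(-2)) = 5*(1 + (2*c/(5 + c))*(-2)) = 5*(1 - 4*c/(5 + c)) = 5 - 20*c/(5 + c))
((-65 + 40)*((2 + 37) - 5) + U(3))² = ((-65 + 40)*((2 + 37) - 5) + 5*(5 - 3*3)/(5 + 3))² = (-25*(39 - 5) + 5*(5 - 9)/8)² = (-25*34 + 5*(⅛)*(-4))² = (-850 - 5/2)² = (-1705/2)² = 2907025/4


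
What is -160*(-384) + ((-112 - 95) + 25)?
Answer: 61258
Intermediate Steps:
-160*(-384) + ((-112 - 95) + 25) = 61440 + (-207 + 25) = 61440 - 182 = 61258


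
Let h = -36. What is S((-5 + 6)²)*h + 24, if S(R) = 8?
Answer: -264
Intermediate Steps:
S((-5 + 6)²)*h + 24 = 8*(-36) + 24 = -288 + 24 = -264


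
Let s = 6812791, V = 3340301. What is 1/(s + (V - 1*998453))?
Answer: 1/9154639 ≈ 1.0923e-7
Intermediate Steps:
1/(s + (V - 1*998453)) = 1/(6812791 + (3340301 - 1*998453)) = 1/(6812791 + (3340301 - 998453)) = 1/(6812791 + 2341848) = 1/9154639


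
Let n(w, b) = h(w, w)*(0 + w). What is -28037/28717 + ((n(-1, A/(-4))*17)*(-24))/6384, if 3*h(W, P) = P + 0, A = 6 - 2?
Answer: -22861715/22916166 ≈ -0.99762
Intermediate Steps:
A = 4
h(W, P) = P/3 (h(W, P) = (P + 0)/3 = P/3)
n(w, b) = w²/3 (n(w, b) = (w/3)*(0 + w) = (w/3)*w = w²/3)
-28037/28717 + ((n(-1, A/(-4))*17)*(-24))/6384 = -28037/28717 + ((((⅓)*(-1)²)*17)*(-24))/6384 = -28037*1/28717 + ((((⅓)*1)*17)*(-24))*(1/6384) = -28037/28717 + (((⅓)*17)*(-24))*(1/6384) = -28037/28717 + ((17/3)*(-24))*(1/6384) = -28037/28717 - 136*1/6384 = -28037/28717 - 17/798 = -22861715/22916166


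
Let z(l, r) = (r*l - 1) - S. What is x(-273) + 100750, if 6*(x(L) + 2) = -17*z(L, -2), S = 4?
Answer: 595291/6 ≈ 99215.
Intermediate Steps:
z(l, r) = -5 + l*r (z(l, r) = (r*l - 1) - 1*4 = (l*r - 1) - 4 = (-1 + l*r) - 4 = -5 + l*r)
x(L) = 73/6 + 17*L/3 (x(L) = -2 + (-17*(-5 + L*(-2)))/6 = -2 + (-17*(-5 - 2*L))/6 = -2 + (85 + 34*L)/6 = -2 + (85/6 + 17*L/3) = 73/6 + 17*L/3)
x(-273) + 100750 = (73/6 + (17/3)*(-273)) + 100750 = (73/6 - 1547) + 100750 = -9209/6 + 100750 = 595291/6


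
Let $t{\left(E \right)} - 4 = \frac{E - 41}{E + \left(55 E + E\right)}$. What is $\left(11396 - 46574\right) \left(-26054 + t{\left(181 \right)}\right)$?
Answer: $\frac{3151452907460}{3439} \approx 9.1639 \cdot 10^{8}$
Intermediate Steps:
$t{\left(E \right)} = 4 + \frac{-41 + E}{57 E}$ ($t{\left(E \right)} = 4 + \frac{E - 41}{E + \left(55 E + E\right)} = 4 + \frac{-41 + E}{E + 56 E} = 4 + \frac{-41 + E}{57 E}$)
$\left(11396 - 46574\right) \left(-26054 + t{\left(181 \right)}\right) = \left(11396 - 46574\right) \left(-26054 + \frac{-41 + 229 \cdot 181}{57 \cdot 181}\right) = - 35178 \left(-26054 + \frac{1}{57} \cdot \frac{1}{181} \left(-41 + 41449\right)\right) = - 35178 \left(-26054 + \frac{1}{57} \cdot \frac{1}{181} \cdot 41408\right) = - 35178 \left(-26054 + \frac{41408}{10317}\right) = \left(-35178\right) \left(- \frac{268757710}{10317}\right) = \frac{3151452907460}{3439}$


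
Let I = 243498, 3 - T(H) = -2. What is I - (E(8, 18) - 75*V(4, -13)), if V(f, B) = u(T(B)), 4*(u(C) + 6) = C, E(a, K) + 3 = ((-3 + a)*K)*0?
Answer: 972579/4 ≈ 2.4314e+5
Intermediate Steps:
T(H) = 5 (T(H) = 3 - 1*(-2) = 3 + 2 = 5)
E(a, K) = -3 (E(a, K) = -3 + ((-3 + a)*K)*0 = -3 + (K*(-3 + a))*0 = -3 + 0 = -3)
u(C) = -6 + C/4
V(f, B) = -19/4 (V(f, B) = -6 + (¼)*5 = -6 + 5/4 = -19/4)
I - (E(8, 18) - 75*V(4, -13)) = 243498 - (-3 - 75*(-19/4)) = 243498 - (-3 + 1425/4) = 243498 - 1*1413/4 = 243498 - 1413/4 = 972579/4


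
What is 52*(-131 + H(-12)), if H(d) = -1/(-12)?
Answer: -20423/3 ≈ -6807.7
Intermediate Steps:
H(d) = 1/12 (H(d) = -1*(-1/12) = 1/12)
52*(-131 + H(-12)) = 52*(-131 + 1/12) = 52*(-1571/12) = -20423/3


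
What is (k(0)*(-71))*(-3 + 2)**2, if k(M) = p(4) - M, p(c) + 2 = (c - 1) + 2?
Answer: -213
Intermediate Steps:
p(c) = -1 + c (p(c) = -2 + ((c - 1) + 2) = -2 + ((-1 + c) + 2) = -2 + (1 + c) = -1 + c)
k(M) = 3 - M (k(M) = (-1 + 4) - M = 3 - M)
(k(0)*(-71))*(-3 + 2)**2 = ((3 - 1*0)*(-71))*(-3 + 2)**2 = ((3 + 0)*(-71))*(-1)**2 = (3*(-71))*1 = -213*1 = -213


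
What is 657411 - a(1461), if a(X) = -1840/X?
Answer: 960479311/1461 ≈ 6.5741e+5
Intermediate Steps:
657411 - a(1461) = 657411 - (-1840)/1461 = 657411 - 1*(-1840/1461) = 657411 + 1840/1461 = 960479311/1461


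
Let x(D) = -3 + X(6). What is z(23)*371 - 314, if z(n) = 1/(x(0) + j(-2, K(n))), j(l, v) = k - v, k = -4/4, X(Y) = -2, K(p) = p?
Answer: -9477/29 ≈ -326.79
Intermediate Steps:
k = -1 (k = -4*¼ = -1)
j(l, v) = -1 - v
x(D) = -5 (x(D) = -3 - 2 = -5)
z(n) = 1/(-6 - n) (z(n) = 1/(-5 + (-1 - n)) = 1/(-6 - n))
z(23)*371 - 314 = -1/(6 + 23)*371 - 314 = -1/29*371 - 314 = -371/29 - 314 = -9477/29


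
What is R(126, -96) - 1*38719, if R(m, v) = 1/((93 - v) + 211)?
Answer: -15487599/400 ≈ -38719.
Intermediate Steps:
R(m, v) = 1/(304 - v)
R(126, -96) - 1*38719 = -1/(-304 - 96) - 1*38719 = -1/(-400) - 38719 = -1*(-1/400) - 38719 = 1/400 - 38719 = -15487599/400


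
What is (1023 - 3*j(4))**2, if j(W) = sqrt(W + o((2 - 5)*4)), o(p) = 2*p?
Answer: 1046349 - 12276*I*sqrt(5) ≈ 1.0463e+6 - 27450.0*I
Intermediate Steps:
j(W) = sqrt(-24 + W) (j(W) = sqrt(W + 2*((2 - 5)*4)) = sqrt(W + 2*(-3*4)) = sqrt(W + 2*(-12)) = sqrt(W - 24) = sqrt(-24 + W))
(1023 - 3*j(4))**2 = (1023 - 3*sqrt(-24 + 4))**2 = (1023 - 6*I*sqrt(5))**2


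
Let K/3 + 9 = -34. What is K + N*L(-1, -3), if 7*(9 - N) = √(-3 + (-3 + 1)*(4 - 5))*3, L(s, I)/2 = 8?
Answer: 15 - 48*I/7 ≈ 15.0 - 6.8571*I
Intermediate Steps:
K = -129 (K = -27 + 3*(-34) = -27 - 102 = -129)
L(s, I) = 16 (L(s, I) = 2*8 = 16)
N = 9 - 3*I/7 (N = 9 - √(-3 + (-3 + 1)*(4 - 5))*3/7 = 9 - √(-3 - 2*(-1))*3/7 = 9 - √(-3 + 2)*3/7 = 9 - √(-1)*3/7 = 9 - I*3/7 = 9 - 3*I/7 ≈ 9.0 - 0.42857*I)
K + N*L(-1, -3) = -129 + (9 - 3*I/7)*16 = -129 + (144 - 48*I/7) = 15 - 48*I/7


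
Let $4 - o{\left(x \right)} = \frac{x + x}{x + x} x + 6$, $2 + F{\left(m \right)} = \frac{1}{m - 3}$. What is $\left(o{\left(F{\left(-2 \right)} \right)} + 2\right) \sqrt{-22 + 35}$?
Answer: $\frac{11 \sqrt{13}}{5} \approx 7.9322$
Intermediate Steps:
$F{\left(m \right)} = -2 + \frac{1}{-3 + m}$ ($F{\left(m \right)} = -2 + \frac{1}{m - 3} = -2 + \frac{1}{-3 + m}$)
$o{\left(x \right)} = -2 - x$ ($o{\left(x \right)} = 4 - \left(\frac{x + x}{x + x} x + 6\right) = 4 - \left(\frac{2 x}{2 x} x + 6\right) = 4 - \left(2 x \frac{1}{2 x} x + 6\right) = 4 - \left(1 x + 6\right) = 4 - \left(x + 6\right) = 4 - \left(6 + x\right) = -2 - x$)
$\left(o{\left(F{\left(-2 \right)} \right)} + 2\right) \sqrt{-22 + 35} = \left(\left(-2 - \frac{7 - -4}{-3 - 2}\right) + 2\right) \sqrt{-22 + 35} = \left(\left(-2 - \frac{7 + 4}{-5}\right) + 2\right) \sqrt{13} = \left(\left(-2 - \left(- \frac{1}{5}\right) 11\right) + 2\right) \sqrt{13} = \left(\left(-2 - - \frac{11}{5}\right) + 2\right) \sqrt{13} = \left(\left(-2 + \frac{11}{5}\right) + 2\right) \sqrt{13} = \left(\frac{1}{5} + 2\right) \sqrt{13} = \frac{11 \sqrt{13}}{5}$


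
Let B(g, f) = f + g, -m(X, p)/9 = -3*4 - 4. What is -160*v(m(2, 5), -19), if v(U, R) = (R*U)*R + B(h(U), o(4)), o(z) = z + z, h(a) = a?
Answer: -8341760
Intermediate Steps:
m(X, p) = 144 (m(X, p) = -9*(-3*4 - 4) = -9*(-12 - 4) = -9*(-16) = 144)
o(z) = 2*z
v(U, R) = 8 + U + U*R² (v(U, R) = (R*U)*R + (2*4 + U) = U*R² + (8 + U) = 8 + U + U*R²)
-160*v(m(2, 5), -19) = -160*(8 + 144 + 144*(-19)²) = -160*(8 + 144 + 144*361) = -160*(8 + 144 + 51984) = -160*52136 = -8341760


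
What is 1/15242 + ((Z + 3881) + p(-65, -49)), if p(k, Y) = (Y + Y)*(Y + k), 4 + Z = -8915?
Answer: 93494429/15242 ≈ 6134.0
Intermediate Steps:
Z = -8919 (Z = -4 - 8915 = -8919)
p(k, Y) = 2*Y*(Y + k) (p(k, Y) = (2*Y)*(Y + k) = 2*Y*(Y + k))
1/15242 + ((Z + 3881) + p(-65, -49)) = 1/15242 + ((-8919 + 3881) + 2*(-49)*(-49 - 65)) = 1/15242 + (-5038 + 2*(-49)*(-114)) = 1/15242 + (-5038 + 11172) = 1/15242 + 6134 = 93494429/15242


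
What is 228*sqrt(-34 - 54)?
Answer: 456*I*sqrt(22) ≈ 2138.8*I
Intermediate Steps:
228*sqrt(-34 - 54) = 228*sqrt(-88) = 228*(2*I*sqrt(22)) = 456*I*sqrt(22)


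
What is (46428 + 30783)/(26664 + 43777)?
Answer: 77211/70441 ≈ 1.0961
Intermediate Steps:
(46428 + 30783)/(26664 + 43777) = 77211/70441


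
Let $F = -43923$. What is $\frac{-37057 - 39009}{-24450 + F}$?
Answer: $\frac{76066}{68373} \approx 1.1125$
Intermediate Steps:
$\frac{-37057 - 39009}{-24450 + F} = \frac{-37057 - 39009}{-24450 - 43923} = - \frac{76066}{-68373} = \left(-76066\right) \left(- \frac{1}{68373}\right) = \frac{76066}{68373}$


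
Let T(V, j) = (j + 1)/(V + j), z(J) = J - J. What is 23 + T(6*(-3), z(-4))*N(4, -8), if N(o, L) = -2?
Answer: 208/9 ≈ 23.111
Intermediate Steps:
z(J) = 0
T(V, j) = (1 + j)/(V + j)
23 + T(6*(-3), z(-4))*N(4, -8) = 23 + ((1 + 0)/(6*(-3) + 0))*(-2) = 23 + (1/(-18 + 0))*(-2) = 23 + (1/(-18))*(-2) = 23 - 1/18*1*(-2) = 23 - 1/18*(-2) = 23 + ⅑ = 208/9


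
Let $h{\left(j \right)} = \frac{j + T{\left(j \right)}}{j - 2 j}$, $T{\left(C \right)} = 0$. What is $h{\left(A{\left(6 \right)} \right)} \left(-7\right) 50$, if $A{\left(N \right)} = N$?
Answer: $350$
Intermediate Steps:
$h{\left(j \right)} = -1$ ($h{\left(j \right)} = \frac{j + 0}{j - 2 j} = \frac{j}{\left(-1\right) j} = j \left(- \frac{1}{j}\right) = -1$)
$h{\left(A{\left(6 \right)} \right)} \left(-7\right) 50 = \left(-1\right) \left(-7\right) 50 = 7 \cdot 50 = 350$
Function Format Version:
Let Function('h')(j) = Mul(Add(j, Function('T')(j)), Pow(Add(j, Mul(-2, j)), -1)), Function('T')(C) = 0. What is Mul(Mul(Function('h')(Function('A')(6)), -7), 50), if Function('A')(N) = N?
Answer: 350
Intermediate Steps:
Function('h')(j) = -1 (Function('h')(j) = Mul(Add(j, 0), Pow(Add(j, Mul(-2, j)), -1)) = Mul(j, Pow(Mul(-1, j), -1)) = Mul(j, Mul(-1, Pow(j, -1))) = -1)
Mul(Mul(Function('h')(Function('A')(6)), -7), 50) = Mul(Mul(-1, -7), 50) = Mul(7, 50) = 350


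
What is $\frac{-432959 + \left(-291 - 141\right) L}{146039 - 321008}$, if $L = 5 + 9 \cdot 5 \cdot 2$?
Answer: $\frac{473999}{174969} \approx 2.709$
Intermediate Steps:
$L = 95$ ($L = 5 + 9 \cdot 10 = 5 + 90 = 95$)
$\frac{-432959 + \left(-291 - 141\right) L}{146039 - 321008} = \frac{-432959 + \left(-291 - 141\right) 95}{146039 - 321008} = \frac{-432959 - 41040}{-174969} = \left(-432959 - 41040\right) \left(- \frac{1}{174969}\right) = \left(-473999\right) \left(- \frac{1}{174969}\right) = \frac{473999}{174969}$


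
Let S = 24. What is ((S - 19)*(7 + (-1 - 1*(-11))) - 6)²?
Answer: 6241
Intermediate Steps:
((S - 19)*(7 + (-1 - 1*(-11))) - 6)² = ((24 - 19)*(7 + (-1 - 1*(-11))) - 6)² = (5*(7 + (-1 + 11)) - 6)² = (5*(7 + 10) - 6)² = (5*17 - 6)² = (85 - 6)² = 79² = 6241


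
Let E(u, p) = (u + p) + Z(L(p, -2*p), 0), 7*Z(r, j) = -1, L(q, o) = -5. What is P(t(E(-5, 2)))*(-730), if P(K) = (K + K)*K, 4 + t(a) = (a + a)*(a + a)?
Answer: -4420296000/2401 ≈ -1.8410e+6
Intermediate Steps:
Z(r, j) = -⅐ (Z(r, j) = (⅐)*(-1) = -⅐)
E(u, p) = -⅐ + p + u (E(u, p) = (u + p) - ⅐ = (p + u) - ⅐ = -⅐ + p + u)
t(a) = -4 + 4*a² (t(a) = -4 + (a + a)*(a + a) = -4 + (2*a)*(2*a) = -4 + 4*a²)
P(K) = 2*K² (P(K) = (2*K)*K = 2*K²)
P(t(E(-5, 2)))*(-730) = (2*(-4 + 4*(-⅐ + 2 - 5)²)²)*(-730) = (2*(-4 + 4*(-22/7)²)²)*(-730) = (2*(-4 + 4*(484/49))²)*(-730) = (2*(-4 + 1936/49)²)*(-730) = (2*(1740/49)²)*(-730) = (2*(3027600/2401))*(-730) = (6055200/2401)*(-730) = -4420296000/2401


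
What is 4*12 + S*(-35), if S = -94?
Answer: 3338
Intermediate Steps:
4*12 + S*(-35) = 4*12 - 94*(-35) = 48 + 3290 = 3338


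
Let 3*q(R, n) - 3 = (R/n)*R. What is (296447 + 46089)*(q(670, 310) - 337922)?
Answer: -10749383570968/93 ≈ -1.1558e+11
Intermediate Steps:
q(R, n) = 1 + R**2/(3*n) (q(R, n) = 1 + ((R/n)*R)/3 = 1 + (R**2/n)/3 = 1 + R**2/(3*n))
(296447 + 46089)*(q(670, 310) - 337922) = (296447 + 46089)*((310 + (1/3)*670**2)/310 - 337922) = 342536*((310 + (1/3)*448900)/310 - 337922) = 342536*((310 + 448900/3)/310 - 337922) = 342536*((1/310)*(449830/3) - 337922) = 342536*(44983/93 - 337922) = 342536*(-31381763/93) = -10749383570968/93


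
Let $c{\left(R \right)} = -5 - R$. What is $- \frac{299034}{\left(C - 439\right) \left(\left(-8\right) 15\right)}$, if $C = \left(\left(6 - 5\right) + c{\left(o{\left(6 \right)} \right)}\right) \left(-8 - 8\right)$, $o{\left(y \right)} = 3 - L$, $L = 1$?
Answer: $- \frac{49839}{6860} \approx -7.2652$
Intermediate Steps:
$o{\left(y \right)} = 2$ ($o{\left(y \right)} = 3 - 1 = 2$)
$C = 96$ ($C = \left(\left(6 - 5\right) - 7\right) \left(-8 - 8\right) = \left(1 - 7\right) \left(-16\right) = \left(-6\right) \left(-16\right) = 96$)
$- \frac{299034}{\left(C - 439\right) \left(\left(-8\right) 15\right)} = - \frac{299034}{\left(96 - 439\right) \left(\left(-8\right) 15\right)} = - \frac{299034}{\left(-343\right) \left(-120\right)} = - \frac{299034}{41160} = \left(-299034\right) \frac{1}{41160} = - \frac{49839}{6860}$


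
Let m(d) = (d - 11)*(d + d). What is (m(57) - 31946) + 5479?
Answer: -21223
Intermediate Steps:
m(d) = 2*d*(-11 + d) (m(d) = (-11 + d)*(2*d) = 2*d*(-11 + d))
(m(57) - 31946) + 5479 = (2*57*(-11 + 57) - 31946) + 5479 = (2*57*46 - 31946) + 5479 = (5244 - 31946) + 5479 = -26702 + 5479 = -21223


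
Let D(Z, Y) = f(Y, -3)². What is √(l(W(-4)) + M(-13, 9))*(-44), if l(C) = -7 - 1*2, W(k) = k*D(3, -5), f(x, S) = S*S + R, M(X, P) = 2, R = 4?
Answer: -44*I*√7 ≈ -116.41*I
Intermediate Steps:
f(x, S) = 4 + S² (f(x, S) = S*S + 4 = S² + 4 = 4 + S²)
D(Z, Y) = 169 (D(Z, Y) = (4 + (-3)²)² = (4 + 9)² = 13² = 169)
W(k) = 169*k (W(k) = k*169 = 169*k)
l(C) = -9 (l(C) = -7 - 2 = -9)
√(l(W(-4)) + M(-13, 9))*(-44) = √(-9 + 2)*(-44) = √(-7)*(-44) = (I*√7)*(-44) = -44*I*√7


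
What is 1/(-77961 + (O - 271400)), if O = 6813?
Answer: -1/342548 ≈ -2.9193e-6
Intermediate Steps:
1/(-77961 + (O - 271400)) = 1/(-77961 + (6813 - 271400)) = 1/(-77961 - 264587) = 1/(-342548) = -1/342548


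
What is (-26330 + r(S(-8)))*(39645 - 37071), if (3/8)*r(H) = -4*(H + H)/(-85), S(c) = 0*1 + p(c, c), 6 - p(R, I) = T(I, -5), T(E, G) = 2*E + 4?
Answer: -5759752284/85 ≈ -6.7762e+7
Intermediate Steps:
T(E, G) = 4 + 2*E
p(R, I) = 2 - 2*I (p(R, I) = 6 - (4 + 2*I) = 6 + (-4 - 2*I) = 2 - 2*I)
S(c) = 2 - 2*c (S(c) = 0*1 + (2 - 2*c) = 0 + (2 - 2*c) = 2 - 2*c)
r(H) = 64*H/255 (r(H) = 8*(-4*(H + H)/(-85))/3 = 8*(-8*H*(-1/85))/3 = 8*(8*H/85)/3 = 64*H/255)
(-26330 + r(S(-8)))*(39645 - 37071) = (-26330 + 64*(2 - 2*(-8))/255)*(39645 - 37071) = (-26330 + 64*(2 + 16)/255)*2574 = (-26330 + (64/255)*18)*2574 = (-26330 + 384/85)*2574 = -2237666/85*2574 = -5759752284/85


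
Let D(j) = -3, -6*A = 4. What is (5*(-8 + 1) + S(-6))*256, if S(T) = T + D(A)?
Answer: -11264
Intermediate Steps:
A = -⅔ (A = -⅙*4 = -⅔ ≈ -0.66667)
S(T) = -3 + T (S(T) = T - 3 = -3 + T)
(5*(-8 + 1) + S(-6))*256 = (5*(-8 + 1) + (-3 - 6))*256 = (5*(-7) - 9)*256 = (-35 - 9)*256 = -44*256 = -11264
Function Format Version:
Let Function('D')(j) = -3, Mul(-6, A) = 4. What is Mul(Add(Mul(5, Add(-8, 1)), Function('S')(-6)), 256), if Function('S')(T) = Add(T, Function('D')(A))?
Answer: -11264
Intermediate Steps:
A = Rational(-2, 3) (A = Mul(Rational(-1, 6), 4) = Rational(-2, 3) ≈ -0.66667)
Function('S')(T) = Add(-3, T) (Function('S')(T) = Add(T, -3) = Add(-3, T))
Mul(Add(Mul(5, Add(-8, 1)), Function('S')(-6)), 256) = Mul(Add(Mul(5, Add(-8, 1)), Add(-3, -6)), 256) = Mul(Add(Mul(5, -7), -9), 256) = Mul(Add(-35, -9), 256) = Mul(-44, 256) = -11264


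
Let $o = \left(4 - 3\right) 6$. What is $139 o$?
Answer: $834$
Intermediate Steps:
$o = 6$ ($o = 1 \cdot 6 = 6$)
$139 o = 139 \cdot 6 = 834$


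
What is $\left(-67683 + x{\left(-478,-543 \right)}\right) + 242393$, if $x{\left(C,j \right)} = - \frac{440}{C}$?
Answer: $\frac{41755910}{239} \approx 1.7471 \cdot 10^{5}$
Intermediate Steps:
$\left(-67683 + x{\left(-478,-543 \right)}\right) + 242393 = \left(-67683 - \frac{440}{-478}\right) + 242393 = \left(-67683 - - \frac{220}{239}\right) + 242393 = \left(-67683 + \frac{220}{239}\right) + 242393 = - \frac{16176017}{239} + 242393 = \frac{41755910}{239}$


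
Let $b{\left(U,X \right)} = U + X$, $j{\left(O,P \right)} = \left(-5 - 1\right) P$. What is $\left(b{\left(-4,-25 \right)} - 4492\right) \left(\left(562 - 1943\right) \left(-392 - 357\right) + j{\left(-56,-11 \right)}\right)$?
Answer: $-4676680635$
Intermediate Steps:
$j{\left(O,P \right)} = - 6 P$ ($j{\left(O,P \right)} = \left(-5 - 1\right) P = - 6 P$)
$\left(b{\left(-4,-25 \right)} - 4492\right) \left(\left(562 - 1943\right) \left(-392 - 357\right) + j{\left(-56,-11 \right)}\right) = \left(\left(-4 - 25\right) - 4492\right) \left(\left(562 - 1943\right) \left(-392 - 357\right) - -66\right) = \left(-29 - 4492\right) \left(\left(-1381\right) \left(-749\right) + 66\right) = - 4521 \left(1034369 + 66\right) = \left(-4521\right) 1034435 = -4676680635$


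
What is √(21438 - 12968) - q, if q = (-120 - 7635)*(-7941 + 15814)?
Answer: 61055115 + 11*√70 ≈ 6.1055e+7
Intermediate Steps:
q = -61055115 (q = -7755*7873 = -61055115)
√(21438 - 12968) - q = √(21438 - 12968) - 1*(-61055115) = √8470 + 61055115 = 11*√70 + 61055115 = 61055115 + 11*√70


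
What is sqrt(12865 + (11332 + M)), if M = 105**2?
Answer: sqrt(35222) ≈ 187.68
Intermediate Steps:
M = 11025
sqrt(12865 + (11332 + M)) = sqrt(12865 + (11332 + 11025)) = sqrt(12865 + 22357) = sqrt(35222)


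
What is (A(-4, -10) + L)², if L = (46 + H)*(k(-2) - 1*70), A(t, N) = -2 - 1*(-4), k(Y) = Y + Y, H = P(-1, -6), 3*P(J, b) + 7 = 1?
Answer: 10588516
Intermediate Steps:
P(J, b) = -2 (P(J, b) = -7/3 + (⅓)*1 = -7/3 + ⅓ = -2)
H = -2
k(Y) = 2*Y
A(t, N) = 2 (A(t, N) = -2 + 4 = 2)
L = -3256 (L = (46 - 2)*(2*(-2) - 1*70) = 44*(-4 - 70) = 44*(-74) = -3256)
(A(-4, -10) + L)² = (2 - 3256)² = (-3254)² = 10588516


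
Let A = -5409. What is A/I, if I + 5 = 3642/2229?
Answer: 4018887/2501 ≈ 1606.9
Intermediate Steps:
I = -2501/743 (I = -5 + 3642/2229 = -5 + 3642*(1/2229) = -5 + 1214/743 = -2501/743 ≈ -3.3661)
A/I = -5409/(-2501/743) = -5409*(-743/2501) = 4018887/2501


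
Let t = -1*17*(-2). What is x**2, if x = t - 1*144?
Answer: 12100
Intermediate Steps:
t = 34 (t = -17*(-2) = 34)
x = -110 (x = 34 - 1*144 = 34 - 144 = -110)
x**2 = (-110)**2 = 12100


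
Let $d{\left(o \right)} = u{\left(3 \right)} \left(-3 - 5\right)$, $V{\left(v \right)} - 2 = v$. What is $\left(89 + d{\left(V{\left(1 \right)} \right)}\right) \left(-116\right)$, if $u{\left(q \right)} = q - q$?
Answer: $-10324$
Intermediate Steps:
$u{\left(q \right)} = 0$
$V{\left(v \right)} = 2 + v$
$d{\left(o \right)} = 0$ ($d{\left(o \right)} = 0 \left(-3 - 5\right) = 0 \left(-8\right) = 0$)
$\left(89 + d{\left(V{\left(1 \right)} \right)}\right) \left(-116\right) = \left(89 + 0\right) \left(-116\right) = 89 \left(-116\right) = -10324$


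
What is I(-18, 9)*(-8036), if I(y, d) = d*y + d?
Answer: 1229508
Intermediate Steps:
I(y, d) = d + d*y
I(-18, 9)*(-8036) = (9*(1 - 18))*(-8036) = (9*(-17))*(-8036) = -153*(-8036) = 1229508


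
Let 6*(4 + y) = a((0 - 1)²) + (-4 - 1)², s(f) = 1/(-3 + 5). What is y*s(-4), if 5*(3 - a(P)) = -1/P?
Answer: 7/20 ≈ 0.35000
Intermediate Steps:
s(f) = ½ (s(f) = 1/2 = ½)
a(P) = 3 + 1/(5*P) (a(P) = 3 - (-1)/(5*P) = 3 + 1/(5*P))
y = 7/10 (y = -4 + ((3 + 1/(5*((0 - 1)²))) + (-4 - 1)²)/6 = -4 + ((3 + 1/(5*((-1)²))) + (-5)²)/6 = -4 + ((3 + (⅕)/1) + 25)/6 = -4 + ((3 + (⅕)*1) + 25)/6 = -4 + ((3 + ⅕) + 25)/6 = -4 + (16/5 + 25)/6 = -4 + (⅙)*(141/5) = -4 + 47/10 = 7/10 ≈ 0.70000)
y*s(-4) = (7/10)*(½) = 7/20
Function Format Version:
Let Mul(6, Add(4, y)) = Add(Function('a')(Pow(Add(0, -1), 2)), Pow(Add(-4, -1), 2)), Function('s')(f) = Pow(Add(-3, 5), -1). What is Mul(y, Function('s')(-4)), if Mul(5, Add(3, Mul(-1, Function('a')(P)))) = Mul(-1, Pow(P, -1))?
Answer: Rational(7, 20) ≈ 0.35000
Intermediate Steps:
Function('s')(f) = Rational(1, 2) (Function('s')(f) = Pow(2, -1) = Rational(1, 2))
Function('a')(P) = Add(3, Mul(Rational(1, 5), Pow(P, -1))) (Function('a')(P) = Add(3, Mul(Rational(-1, 5), Mul(-1, Pow(P, -1)))) = Add(3, Mul(Rational(1, 5), Pow(P, -1))))
y = Rational(7, 10) (y = Add(-4, Mul(Rational(1, 6), Add(Add(3, Mul(Rational(1, 5), Pow(Pow(Add(0, -1), 2), -1))), Pow(Add(-4, -1), 2)))) = Add(-4, Mul(Rational(1, 6), Add(Add(3, Mul(Rational(1, 5), Pow(Pow(-1, 2), -1))), Pow(-5, 2)))) = Add(-4, Mul(Rational(1, 6), Add(Add(3, Mul(Rational(1, 5), Pow(1, -1))), 25))) = Add(-4, Mul(Rational(1, 6), Add(Add(3, Mul(Rational(1, 5), 1)), 25))) = Add(-4, Mul(Rational(1, 6), Add(Add(3, Rational(1, 5)), 25))) = Add(-4, Mul(Rational(1, 6), Add(Rational(16, 5), 25))) = Add(-4, Mul(Rational(1, 6), Rational(141, 5))) = Add(-4, Rational(47, 10)) = Rational(7, 10) ≈ 0.70000)
Mul(y, Function('s')(-4)) = Mul(Rational(7, 10), Rational(1, 2)) = Rational(7, 20)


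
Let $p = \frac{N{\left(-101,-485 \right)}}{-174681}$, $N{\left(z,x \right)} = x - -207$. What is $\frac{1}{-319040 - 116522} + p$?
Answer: $\frac{120911555}{76084405722} \approx 0.0015892$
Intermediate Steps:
$N{\left(z,x \right)} = 207 + x$ ($N{\left(z,x \right)} = x + 207 = 207 + x$)
$p = \frac{278}{174681}$ ($p = \frac{207 - 485}{-174681} = \left(-278\right) \left(- \frac{1}{174681}\right) = \frac{278}{174681} \approx 0.0015915$)
$\frac{1}{-319040 - 116522} + p = \frac{1}{-319040 - 116522} + \frac{278}{174681} = \frac{1}{-435562} + \frac{278}{174681} = - \frac{1}{435562} + \frac{278}{174681} = \frac{120911555}{76084405722}$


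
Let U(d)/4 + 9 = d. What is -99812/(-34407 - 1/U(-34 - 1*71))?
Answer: 45514272/15689591 ≈ 2.9009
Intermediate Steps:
U(d) = -36 + 4*d
-99812/(-34407 - 1/U(-34 - 1*71)) = -99812/(-34407 - 1/(-36 + 4*(-34 - 1*71))) = -99812/(-34407 - 1/(-36 + 4*(-34 - 71))) = -99812/(-34407 - 1/(-36 + 4*(-105))) = -99812/(-34407 - 1/(-36 - 420)) = -99812/(-34407 - 1/(-456)) = -99812/(-34407 - 1*(-1/456)) = -99812/(-34407 + 1/456) = -99812/(-15689591/456) = -99812*(-456/15689591) = 45514272/15689591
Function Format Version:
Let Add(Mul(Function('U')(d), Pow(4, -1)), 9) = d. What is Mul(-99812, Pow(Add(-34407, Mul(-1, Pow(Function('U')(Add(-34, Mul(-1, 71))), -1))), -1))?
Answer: Rational(45514272, 15689591) ≈ 2.9009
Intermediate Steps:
Function('U')(d) = Add(-36, Mul(4, d))
Mul(-99812, Pow(Add(-34407, Mul(-1, Pow(Function('U')(Add(-34, Mul(-1, 71))), -1))), -1)) = Mul(-99812, Pow(Add(-34407, Mul(-1, Pow(Add(-36, Mul(4, Add(-34, Mul(-1, 71)))), -1))), -1)) = Mul(-99812, Pow(Add(-34407, Mul(-1, Pow(Add(-36, Mul(4, Add(-34, -71))), -1))), -1)) = Mul(-99812, Pow(Add(-34407, Mul(-1, Pow(Add(-36, Mul(4, -105)), -1))), -1)) = Mul(-99812, Pow(Add(-34407, Mul(-1, Pow(Add(-36, -420), -1))), -1)) = Mul(-99812, Pow(Add(-34407, Mul(-1, Pow(-456, -1))), -1)) = Mul(-99812, Pow(Add(-34407, Mul(-1, Rational(-1, 456))), -1)) = Mul(-99812, Pow(Add(-34407, Rational(1, 456)), -1)) = Mul(-99812, Pow(Rational(-15689591, 456), -1)) = Mul(-99812, Rational(-456, 15689591)) = Rational(45514272, 15689591)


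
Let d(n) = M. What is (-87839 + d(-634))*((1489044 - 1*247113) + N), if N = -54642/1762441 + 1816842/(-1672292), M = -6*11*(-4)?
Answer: -160278004516103910035475/1473657992386 ≈ -1.0876e+11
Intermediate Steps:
M = 264 (M = -66*(-4) = 264)
d(n) = 264
N = -1646727105393/1473657992386 (N = -54642*1/1762441 + 1816842*(-1/1672292) = -54642/1762441 - 908421/836146 = -1646727105393/1473657992386 ≈ -1.1174)
(-87839 + d(-634))*((1489044 - 1*247113) + N) = (-87839 + 264)*((1489044 - 1*247113) - 1646727105393/1473657992386) = -87575*((1489044 - 247113) - 1646727105393/1473657992386) = -87575*(1241931 - 1646727105393/1473657992386) = -87575*1830179897414831973/1473657992386 = -160278004516103910035475/1473657992386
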